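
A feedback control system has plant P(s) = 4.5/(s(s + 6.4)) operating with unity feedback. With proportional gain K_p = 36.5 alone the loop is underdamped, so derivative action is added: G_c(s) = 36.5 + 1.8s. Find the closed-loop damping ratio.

ζ = 0.566

Forward path: (36.5 + 1.8s)·4.5/(s(s+6.4)). The closed-loop characteristic equation is s² + (6.4 + 4.5·1.8)s + 4.5·36.5 = 0.
That is s² + 14.5s + 164.2 = 0, so ω_n = 12.82 rad/s and ζ = 14.5/(2·12.82) = 0.5657.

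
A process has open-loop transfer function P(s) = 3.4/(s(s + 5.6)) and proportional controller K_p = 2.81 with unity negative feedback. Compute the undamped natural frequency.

ω_n = 3.09 rad/s

1 + K_p·P(s) = 0 gives s² + 5.6s + 9.554 = 0.
So ω_n² = 9.554 ⇒ ω_n = 3.091 rad/s, and ζ = 5.6/(2ω_n) = 0.906.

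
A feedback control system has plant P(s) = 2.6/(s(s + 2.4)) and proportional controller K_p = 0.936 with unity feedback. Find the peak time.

Closed-loop characteristic equation: s² + 2.4s + 2.434 = 0, so ω_n = 1.56 rad/s and ζ = 2.4/(2·1.56) = 0.7692.
Damped frequency ω_d = ω_n√(1−ζ²) = 0.9968 rad/s, so peak time T_p = π/ω_d = 3.15 s.

T_p = 3.15 s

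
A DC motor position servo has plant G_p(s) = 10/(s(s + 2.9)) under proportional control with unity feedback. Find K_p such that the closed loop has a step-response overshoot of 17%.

From %OS = 100·exp(−πζ/√(1−ζ²)) = 17%, ζ = −ln(0.17)/√(π²+ln²(0.17)) = 0.4913.
Characteristic equation s² + 2.9s + 10K_p = 0 gives ζ = 2.9/(2√(10K_p)).
Setting ζ = 0.4913: √(10K_p) = 2.9/(2·0.4913) = 2.952, so K_p = 8.711/10 = 0.871.

K_p = 0.871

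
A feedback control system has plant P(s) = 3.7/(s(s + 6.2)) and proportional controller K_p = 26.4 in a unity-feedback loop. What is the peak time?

T_p = 0.335 s

From 1 + K_pP(s) = 0: s² + 6.2s + 97.68 = 0 ⇒ ω_n = 9.883, ζ = 0.3137.
Damped frequency ω_d = ω_n√(1−ζ²) = 9.385 rad/s, so peak time T_p = π/ω_d = 0.335 s.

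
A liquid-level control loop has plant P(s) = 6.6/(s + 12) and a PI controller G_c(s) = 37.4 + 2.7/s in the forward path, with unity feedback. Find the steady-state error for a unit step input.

The open loop G_c(s)P(s) has a pole at the origin (type 1), so the static position error constant is infinite and e_ss = 1/(1+∞) = 0.

0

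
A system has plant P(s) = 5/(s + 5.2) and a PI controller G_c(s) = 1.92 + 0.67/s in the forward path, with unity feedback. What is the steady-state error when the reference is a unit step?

The open loop G_c(s)P(s) has a pole at the origin (type 1), so the static position error constant is infinite and e_ss = 1/(1+∞) = 0.

0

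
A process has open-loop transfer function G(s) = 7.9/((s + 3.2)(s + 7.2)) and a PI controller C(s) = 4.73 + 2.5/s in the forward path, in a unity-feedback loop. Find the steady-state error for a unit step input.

0

The open loop C(s)G(s) has a pole at the origin (type 1), so the static position error constant is infinite and e_ss = 1/(1+∞) = 0.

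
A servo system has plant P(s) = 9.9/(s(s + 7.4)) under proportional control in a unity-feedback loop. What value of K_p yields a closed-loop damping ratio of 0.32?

K_p = 13.5

Closed-loop characteristic equation: s² + 7.4s + K_p·9.9 = 0.
So ω_n = √(9.9K_p) and 2ζω_n = 7.4, giving ζ = 7.4/(2√(9.9K_p)).
Setting ζ = 0.32: √(9.9K_p) = 7.4/(2·0.32) = 11.56, so K_p = 133.7/9.9 = 13.5.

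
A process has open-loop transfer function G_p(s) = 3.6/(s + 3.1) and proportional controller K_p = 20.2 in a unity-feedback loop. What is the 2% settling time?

T_s ≈ 0.0528 s

Closed-loop transfer function: T(s) = K_p·G_p(s)/(1 + K_p·G_p(s)) = 72.72/(s + 3.1 + 72.72) = 72.72/(s + 75.82).
Time constant τ = 1/75.82 = 0.01319 s, so the 2% settling time is about 4τ = 0.0528 s.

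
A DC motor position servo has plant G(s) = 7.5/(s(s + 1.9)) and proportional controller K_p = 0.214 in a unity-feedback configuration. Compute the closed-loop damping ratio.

The closed-loop denominator is s(s+1.9) + 0.214·7.5 = s² + 1.9s + 1.605.
So ω_n² = 1.605 ⇒ ω_n = 1.267 rad/s, and ζ = 1.9/(2ω_n) = 0.75.

ζ = 0.75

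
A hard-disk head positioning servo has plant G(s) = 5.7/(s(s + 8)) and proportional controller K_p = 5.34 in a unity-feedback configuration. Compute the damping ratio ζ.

ζ = 0.725

The closed-loop denominator is s(s+8) + 5.34·5.7 = s² + 8s + 30.44.
So ω_n² = 30.44 ⇒ ω_n = 5.517 rad/s, and ζ = 8/(2ω_n) = 0.725.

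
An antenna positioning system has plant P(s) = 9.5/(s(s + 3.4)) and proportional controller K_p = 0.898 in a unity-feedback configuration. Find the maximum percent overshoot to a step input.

From 1 + K_pP(s) = 0: s² + 3.4s + 8.531 = 0 ⇒ ω_n = 2.921, ζ = 0.582.
%OS = 100·exp(−πζ/√(1−ζ²)) = 100·exp(−π·0.582/√0.6612) = 10.6%.

10.6%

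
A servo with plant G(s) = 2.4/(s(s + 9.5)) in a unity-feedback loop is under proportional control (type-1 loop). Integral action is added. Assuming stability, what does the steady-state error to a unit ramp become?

The integrator raises the loop to type 2, so K_v → ∞ and e_ss to a ramp is zero.

0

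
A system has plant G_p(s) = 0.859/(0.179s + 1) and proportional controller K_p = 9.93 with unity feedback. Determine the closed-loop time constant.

τ = 0.0188 s

Closed loop: T(s) = K_p·G_p/(1+K_p·G_p) = 8.53/(0.179s + 1 + 8.53), with pole at s = −(1 + 8.53)/0.179 = −53.24.
Closed-loop time constant τ = 1/53.24 = 0.0188 s.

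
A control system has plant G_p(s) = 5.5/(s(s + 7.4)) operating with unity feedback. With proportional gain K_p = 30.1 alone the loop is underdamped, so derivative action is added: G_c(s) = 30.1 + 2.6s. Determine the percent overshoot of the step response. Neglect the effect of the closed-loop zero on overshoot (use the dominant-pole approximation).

0.724%

Forward path: (30.1 + 2.6s)·5.5/(s(s+7.4)). The closed-loop characteristic equation is s² + (7.4 + 5.5·2.6)s + 5.5·30.1 = 0.
That is s² + 21.7s + 165.6 = 0, so ω_n = 12.87 rad/s and ζ = 21.7/(2·12.87) = 0.8433.
%OS = 100·exp(−πζ/√(1−ζ²)) = 0.724%.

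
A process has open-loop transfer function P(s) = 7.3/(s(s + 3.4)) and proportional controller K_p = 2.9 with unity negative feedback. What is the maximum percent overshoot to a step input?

28.7%

From 1 + K_pP(s) = 0: s² + 3.4s + 21.17 = 0 ⇒ ω_n = 4.601, ζ = 0.3695.
%OS = 100·exp(−πζ/√(1−ζ²)) = 100·exp(−π·0.3695/√0.8635) = 28.7%.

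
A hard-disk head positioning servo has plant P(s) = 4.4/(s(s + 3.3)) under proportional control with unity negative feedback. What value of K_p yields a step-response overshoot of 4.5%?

From %OS = 100·exp(−πζ/√(1−ζ²)) = 4.5%, ζ = −ln(0.045)/√(π²+ln²(0.045)) = 0.7025.
Characteristic equation s² + 3.3s + 4.4K_p = 0 gives ζ = 3.3/(2√(4.4K_p)).
Setting ζ = 0.7025: √(4.4K_p) = 3.3/(2·0.7025) = 2.349, so K_p = 5.517/4.4 = 1.25.

K_p = 1.25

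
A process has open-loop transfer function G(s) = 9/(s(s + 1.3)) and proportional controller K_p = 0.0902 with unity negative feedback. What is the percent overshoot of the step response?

From 1 + K_pG(s) = 0: s² + 1.3s + 0.8118 = 0 ⇒ ω_n = 0.901, ζ = 0.7214.
%OS = 100·exp(−πζ/√(1−ζ²)) = 100·exp(−π·0.7214/√0.4796) = 3.79%.

3.79%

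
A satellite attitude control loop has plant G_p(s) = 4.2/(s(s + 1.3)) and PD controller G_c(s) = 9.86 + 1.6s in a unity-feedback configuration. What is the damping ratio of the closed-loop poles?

ζ = 0.623

Forward path: (9.86 + 1.6s)·4.2/(s(s+1.3)). The closed-loop characteristic equation is s² + (1.3 + 4.2·1.6)s + 4.2·9.86 = 0.
That is s² + 8.02s + 41.41 = 0, so ω_n = 6.435 rad/s and ζ = 8.02/(2·6.435) = 0.6231.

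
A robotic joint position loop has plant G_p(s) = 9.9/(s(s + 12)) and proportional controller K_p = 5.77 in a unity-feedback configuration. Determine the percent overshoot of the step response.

1.66%

Closed-loop characteristic equation: s² + 12s + 57.12 = 0, so ω_n = 7.558 rad/s and ζ = 12/(2·7.558) = 0.7939.
%OS = 100·exp(−πζ/√(1−ζ²)) = 100·exp(−π·0.7939/√0.3698) = 1.66%.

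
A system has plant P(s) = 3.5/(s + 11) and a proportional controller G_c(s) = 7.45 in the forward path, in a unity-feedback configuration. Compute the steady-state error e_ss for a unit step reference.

0.297

The loop is type 0. Static position error constant K_pos = G_c(0)·P(0) = 7.45·0.3182 = 2.37.
Steady-state error to a unit step: e_ss = 1/(1+K_pos) = 1/3.37 = 0.297.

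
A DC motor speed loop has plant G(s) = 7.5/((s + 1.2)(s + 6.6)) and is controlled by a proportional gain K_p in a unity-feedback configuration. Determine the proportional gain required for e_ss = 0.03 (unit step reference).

For a type-0 loop with proportional control, e_ss = 1/(1 + K_p·G(0)).
G(0) = 0.947. Require 1/(1 + K_p·0.947) = 0.03, so 1 + 0.947·K_p = 33.33.
K_p = (33.33 − 1)/0.947 = 34.1.

K_p = 34.1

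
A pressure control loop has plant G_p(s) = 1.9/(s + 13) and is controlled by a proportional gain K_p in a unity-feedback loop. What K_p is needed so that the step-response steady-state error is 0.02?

For a type-0 loop with proportional control, e_ss = 1/(1 + K_p·G_p(0)).
G_p(0) = 0.1462. Require 1/(1 + K_p·0.1462) = 0.02, so 1 + 0.1462·K_p = 50.
K_p = (50 − 1)/0.1462 = 335.

K_p = 335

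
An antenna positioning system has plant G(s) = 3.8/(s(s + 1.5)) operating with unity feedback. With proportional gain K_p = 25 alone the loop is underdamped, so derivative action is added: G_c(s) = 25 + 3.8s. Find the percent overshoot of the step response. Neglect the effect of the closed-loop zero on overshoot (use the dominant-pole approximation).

Forward path: (25 + 3.8s)·3.8/(s(s+1.5)). The closed-loop characteristic equation is s² + (1.5 + 3.8·3.8)s + 3.8·25 = 0.
That is s² + 15.94s + 95 = 0, so ω_n = 9.747 rad/s and ζ = 15.94/(2·9.747) = 0.8177.
%OS = 100·exp(−πζ/√(1−ζ²)) = 1.15%.

1.15%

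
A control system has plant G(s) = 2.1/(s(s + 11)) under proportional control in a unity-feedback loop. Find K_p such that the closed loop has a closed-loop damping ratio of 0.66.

Closed-loop characteristic equation: s² + 11s + K_p·2.1 = 0.
So ω_n = √(2.1K_p) and 2ζω_n = 11, giving ζ = 11/(2√(2.1K_p)).
Setting ζ = 0.66: √(2.1K_p) = 11/(2·0.66) = 8.333, so K_p = 69.44/2.1 = 33.1.

K_p = 33.1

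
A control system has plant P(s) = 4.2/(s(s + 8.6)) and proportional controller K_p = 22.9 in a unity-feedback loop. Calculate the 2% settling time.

T_s ≈ 0.93 s

From 1 + K_pP(s) = 0: s² + 8.6s + 96.18 = 0 ⇒ ω_n = 9.807, ζ = 0.4385.
2% settling time T_s ≈ 4/(ζω_n) = 4/4.3 = 0.93 s.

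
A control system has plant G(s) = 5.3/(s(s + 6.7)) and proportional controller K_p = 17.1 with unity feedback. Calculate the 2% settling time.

T_s ≈ 1.19 s

From 1 + K_pG(s) = 0: s² + 6.7s + 90.63 = 0 ⇒ ω_n = 9.52, ζ = 0.3519.
2% settling time T_s ≈ 4/(ζω_n) = 4/3.35 = 1.19 s.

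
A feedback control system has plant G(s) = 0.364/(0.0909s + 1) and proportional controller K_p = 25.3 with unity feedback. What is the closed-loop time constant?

Closed loop: T(s) = K_p·G/(1+K_p·G) = 9.209/(0.0909s + 1 + 9.209), with pole at s = −(1 + 9.209)/0.0909 = −112.3.
Closed-loop time constant τ = 1/112.3 = 0.0089 s.

τ = 0.0089 s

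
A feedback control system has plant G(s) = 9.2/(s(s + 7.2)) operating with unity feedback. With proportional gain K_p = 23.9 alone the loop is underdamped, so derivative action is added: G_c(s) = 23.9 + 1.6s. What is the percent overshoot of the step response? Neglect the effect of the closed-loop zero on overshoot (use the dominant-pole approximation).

3.18%

Forward path: (23.9 + 1.6s)·9.2/(s(s+7.2)). The closed-loop characteristic equation is s² + (7.2 + 9.2·1.6)s + 9.2·23.9 = 0.
That is s² + 21.92s + 219.9 = 0, so ω_n = 14.83 rad/s and ζ = 21.92/(2·14.83) = 0.7391.
%OS = 100·exp(−πζ/√(1−ζ²)) = 3.18%.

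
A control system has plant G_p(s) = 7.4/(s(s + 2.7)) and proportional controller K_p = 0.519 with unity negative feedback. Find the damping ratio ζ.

ζ = 0.689

The closed-loop denominator is s(s+2.7) + 0.519·7.4 = s² + 2.7s + 3.841.
So ω_n² = 3.841 ⇒ ω_n = 1.96 rad/s, and ζ = 2.7/(2ω_n) = 0.689.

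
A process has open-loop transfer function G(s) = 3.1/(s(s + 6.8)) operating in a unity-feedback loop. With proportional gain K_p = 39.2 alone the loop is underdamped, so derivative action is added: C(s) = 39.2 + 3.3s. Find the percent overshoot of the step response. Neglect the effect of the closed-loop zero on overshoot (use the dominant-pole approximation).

Forward path: (39.2 + 3.3s)·3.1/(s(s+6.8)). The closed-loop characteristic equation is s² + (6.8 + 3.1·3.3)s + 3.1·39.2 = 0.
That is s² + 17.03s + 121.5 = 0, so ω_n = 11.02 rad/s and ζ = 17.03/(2·11.02) = 0.7724.
%OS = 100·exp(−πζ/√(1−ζ²)) = 2.19%.

2.19%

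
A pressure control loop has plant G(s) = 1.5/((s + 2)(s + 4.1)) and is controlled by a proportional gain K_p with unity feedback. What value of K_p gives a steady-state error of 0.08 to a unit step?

K_p = 62.9

The loop is type 0, so e_ss(step) = 1/(1 + K_pos) with K_pos = K_p·G(0).
G(0) = 0.1829. Require 1/(1 + K_p·0.1829) = 0.08, so 1 + 0.1829·K_p = 12.5.
K_p = (12.5 − 1)/0.1829 = 62.9.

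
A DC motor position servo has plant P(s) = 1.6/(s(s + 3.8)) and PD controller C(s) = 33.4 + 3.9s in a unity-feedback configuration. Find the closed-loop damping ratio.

Forward path: (33.4 + 3.9s)·1.6/(s(s+3.8)). The closed-loop characteristic equation is s² + (3.8 + 1.6·3.9)s + 1.6·33.4 = 0.
That is s² + 10.04s + 53.44 = 0, so ω_n = 7.31 rad/s and ζ = 10.04/(2·7.31) = 0.6867.

ζ = 0.687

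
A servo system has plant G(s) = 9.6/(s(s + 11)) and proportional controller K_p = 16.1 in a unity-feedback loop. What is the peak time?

The closed-loop denominator s² + 11s + 154.6 gives ω_n = √154.6 = 12.43 and ζ = 11/(2ω_n) = 0.4424.
Damped frequency ω_d = ω_n√(1−ζ²) = 11.15 rad/s, so peak time T_p = π/ω_d = 0.282 s.

T_p = 0.282 s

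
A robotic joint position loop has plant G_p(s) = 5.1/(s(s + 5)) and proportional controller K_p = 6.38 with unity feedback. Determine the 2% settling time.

T_s ≈ 1.6 s

From 1 + K_pG_p(s) = 0: s² + 5s + 32.54 = 0 ⇒ ω_n = 5.704, ζ = 0.4383.
2% settling time T_s ≈ 4/(ζω_n) = 4/2.5 = 1.6 s.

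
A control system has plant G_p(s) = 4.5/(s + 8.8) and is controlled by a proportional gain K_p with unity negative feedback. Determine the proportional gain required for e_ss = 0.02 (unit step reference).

K_p = 95.8

The loop is type 0, so e_ss(step) = 1/(1 + K_pos) with K_pos = K_p·G_p(0).
G_p(0) = 0.5114. Require 1/(1 + K_p·0.5114) = 0.02, so 1 + 0.5114·K_p = 50.
K_p = (50 − 1)/0.5114 = 95.8.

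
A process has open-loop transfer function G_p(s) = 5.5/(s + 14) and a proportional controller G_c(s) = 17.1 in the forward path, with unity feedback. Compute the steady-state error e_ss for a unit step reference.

The loop is type 0. Static position error constant K_pos = G_c(0)·G_p(0) = 17.1·0.3929 = 6.718.
Steady-state error to a unit step: e_ss = 1/(1+K_pos) = 1/7.718 = 0.13.

0.13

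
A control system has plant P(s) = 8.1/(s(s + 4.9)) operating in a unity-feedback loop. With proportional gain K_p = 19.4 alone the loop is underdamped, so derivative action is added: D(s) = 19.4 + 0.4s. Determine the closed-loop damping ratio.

ζ = 0.325

Forward path: (19.4 + 0.4s)·8.1/(s(s+4.9)). The closed-loop characteristic equation is s² + (4.9 + 8.1·0.4)s + 8.1·19.4 = 0.
That is s² + 8.14s + 157.1 = 0, so ω_n = 12.54 rad/s and ζ = 8.14/(2·12.54) = 0.3247.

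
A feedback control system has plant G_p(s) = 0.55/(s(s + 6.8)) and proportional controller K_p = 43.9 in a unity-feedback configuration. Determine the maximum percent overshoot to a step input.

4.92%

The closed-loop denominator s² + 6.8s + 24.14 gives ω_n = √24.14 = 4.914 and ζ = 6.8/(2ω_n) = 0.6919.
%OS = 100·exp(−πζ/√(1−ζ²)) = 100·exp(−π·0.6919/√0.5212) = 4.92%.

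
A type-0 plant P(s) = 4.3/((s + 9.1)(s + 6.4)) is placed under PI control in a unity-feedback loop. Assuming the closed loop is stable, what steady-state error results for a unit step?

0

The PI controller's integrator makes the forward path type 1, so e_ss to a step is zero.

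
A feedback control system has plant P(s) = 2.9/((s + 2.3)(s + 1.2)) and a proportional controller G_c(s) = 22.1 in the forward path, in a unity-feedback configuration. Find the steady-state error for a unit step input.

0.0413

The loop is type 0. Static position error constant K_pos = G_c(0)·P(0) = 22.1·1.051 = 23.22.
Steady-state error to a unit step: e_ss = 1/(1+K_pos) = 1/24.22 = 0.0413.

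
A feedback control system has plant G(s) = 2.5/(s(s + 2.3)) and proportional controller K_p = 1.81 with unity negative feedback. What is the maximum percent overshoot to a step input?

13.3%

The closed-loop denominator s² + 2.3s + 4.525 gives ω_n = √4.525 = 2.127 and ζ = 2.3/(2ω_n) = 0.5406.
%OS = 100·exp(−πζ/√(1−ζ²)) = 100·exp(−π·0.5406/√0.7077) = 13.3%.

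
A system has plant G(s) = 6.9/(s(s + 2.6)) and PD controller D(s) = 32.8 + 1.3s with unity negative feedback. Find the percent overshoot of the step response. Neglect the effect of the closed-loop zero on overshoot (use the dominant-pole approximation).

27%

Forward path: (32.8 + 1.3s)·6.9/(s(s+2.6)). The closed-loop characteristic equation is s² + (2.6 + 6.9·1.3)s + 6.9·32.8 = 0.
That is s² + 11.57s + 226.3 = 0, so ω_n = 15.04 rad/s and ζ = 11.57/(2·15.04) = 0.3845.
%OS = 100·exp(−πζ/√(1−ζ²)) = 27%.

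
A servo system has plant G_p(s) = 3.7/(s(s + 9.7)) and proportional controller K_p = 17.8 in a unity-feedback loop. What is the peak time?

The closed-loop denominator s² + 9.7s + 65.86 gives ω_n = √65.86 = 8.115 and ζ = 9.7/(2ω_n) = 0.5976.
Damped frequency ω_d = ω_n√(1−ζ²) = 6.507 rad/s, so peak time T_p = π/ω_d = 0.483 s.

T_p = 0.483 s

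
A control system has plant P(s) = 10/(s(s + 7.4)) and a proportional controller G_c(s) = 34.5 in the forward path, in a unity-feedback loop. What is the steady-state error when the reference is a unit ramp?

The loop has one pole at the origin (type 1). Velocity error constant K_v = lim_{s→0} s·G_c(s)P(s) = 34.5·10/7.4 = 46.62.
Steady-state error to a unit ramp: e_ss = 1/K_v = 0.0214.

0.0214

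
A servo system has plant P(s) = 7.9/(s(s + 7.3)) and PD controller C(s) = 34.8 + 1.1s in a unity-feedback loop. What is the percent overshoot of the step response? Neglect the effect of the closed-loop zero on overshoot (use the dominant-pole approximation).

17.7%

Forward path: (34.8 + 1.1s)·7.9/(s(s+7.3)). The closed-loop characteristic equation is s² + (7.3 + 7.9·1.1)s + 7.9·34.8 = 0.
That is s² + 15.99s + 274.9 = 0, so ω_n = 16.58 rad/s and ζ = 15.99/(2·16.58) = 0.4822.
%OS = 100·exp(−πζ/√(1−ζ²)) = 17.7%.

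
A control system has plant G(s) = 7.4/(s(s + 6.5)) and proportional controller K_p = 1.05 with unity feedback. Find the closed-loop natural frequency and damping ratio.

ω_n = 2.79 rad/s, ζ = 1.17

1 + K_p·G(s) = 0 gives s² + 6.5s + 7.77 = 0.
So ω_n² = 7.77 ⇒ ω_n = 2.787 rad/s, and ζ = 6.5/(2ω_n) = 1.17.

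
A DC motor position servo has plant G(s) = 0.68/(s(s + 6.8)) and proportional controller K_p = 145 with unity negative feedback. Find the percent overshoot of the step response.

31.8%

Closed-loop characteristic equation: s² + 6.8s + 98.6 = 0, so ω_n = 9.93 rad/s and ζ = 6.8/(2·9.93) = 0.3424.
%OS = 100·exp(−πζ/√(1−ζ²)) = 100·exp(−π·0.3424/√0.8828) = 31.8%.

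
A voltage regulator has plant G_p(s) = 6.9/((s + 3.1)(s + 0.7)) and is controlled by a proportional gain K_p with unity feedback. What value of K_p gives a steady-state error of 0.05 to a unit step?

For a type-0 loop with proportional control, e_ss = 1/(1 + K_p·G_p(0)).
G_p(0) = 3.18. Require 1/(1 + K_p·3.18) = 0.05, so 1 + 3.18·K_p = 20.
K_p = (20 − 1)/3.18 = 5.98.

K_p = 5.98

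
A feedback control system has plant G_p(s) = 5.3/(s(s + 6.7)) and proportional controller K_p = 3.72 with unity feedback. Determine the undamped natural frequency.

The closed-loop denominator is s(s+6.7) + 3.72·5.3 = s² + 6.7s + 19.72.
So ω_n² = 19.72 ⇒ ω_n = 4.44 rad/s, and ζ = 6.7/(2ω_n) = 0.754.

ω_n = 4.44 rad/s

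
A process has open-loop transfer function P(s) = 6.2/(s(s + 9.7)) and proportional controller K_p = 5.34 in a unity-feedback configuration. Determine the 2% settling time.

T_s ≈ 0.825 s

From 1 + K_pP(s) = 0: s² + 9.7s + 33.11 = 0 ⇒ ω_n = 5.754, ζ = 0.8429.
2% settling time T_s ≈ 4/(ζω_n) = 4/4.85 = 0.825 s.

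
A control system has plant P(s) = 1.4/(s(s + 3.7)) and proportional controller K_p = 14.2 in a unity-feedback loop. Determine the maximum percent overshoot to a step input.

The closed-loop denominator s² + 3.7s + 19.88 gives ω_n = √19.88 = 4.459 and ζ = 3.7/(2ω_n) = 0.4149.
%OS = 100·exp(−πζ/√(1−ζ²)) = 100·exp(−π·0.4149/√0.8278) = 23.9%.

23.9%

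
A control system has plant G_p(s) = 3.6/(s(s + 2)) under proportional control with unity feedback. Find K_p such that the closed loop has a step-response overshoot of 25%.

K_p = 1.7

From %OS = 100·exp(−πζ/√(1−ζ²)) = 25%, ζ = −ln(0.25)/√(π²+ln²(0.25)) = 0.4037.
Characteristic equation s² + 2s + 3.6K_p = 0 gives ζ = 2/(2√(3.6K_p)).
Setting ζ = 0.4037: √(3.6K_p) = 2/(2·0.4037) = 2.477, so K_p = 6.136/3.6 = 1.7.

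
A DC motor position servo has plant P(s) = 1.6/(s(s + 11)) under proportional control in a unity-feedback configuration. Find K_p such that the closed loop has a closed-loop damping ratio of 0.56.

Closed-loop characteristic equation: s² + 11s + K_p·1.6 = 0.
So ω_n = √(1.6K_p) and 2ζω_n = 11, giving ζ = 11/(2√(1.6K_p)).
Setting ζ = 0.56: √(1.6K_p) = 11/(2·0.56) = 9.821, so K_p = 96.46/1.6 = 60.3.

K_p = 60.3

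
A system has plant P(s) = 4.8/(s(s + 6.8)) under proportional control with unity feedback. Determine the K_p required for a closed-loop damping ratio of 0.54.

K_p = 8.26

Closed-loop characteristic equation: s² + 6.8s + K_p·4.8 = 0.
So ω_n = √(4.8K_p) and 2ζω_n = 6.8, giving ζ = 6.8/(2√(4.8K_p)).
Setting ζ = 0.54: √(4.8K_p) = 6.8/(2·0.54) = 6.296, so K_p = 39.64/4.8 = 8.26.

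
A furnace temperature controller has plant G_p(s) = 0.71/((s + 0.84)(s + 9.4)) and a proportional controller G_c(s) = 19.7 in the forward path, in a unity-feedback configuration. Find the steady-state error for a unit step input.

The loop is type 0. Static position error constant K_pos = G_c(0)·G_p(0) = 19.7·0.08992 = 1.771.
Steady-state error to a unit step: e_ss = 1/(1+K_pos) = 1/2.771 = 0.361.

0.361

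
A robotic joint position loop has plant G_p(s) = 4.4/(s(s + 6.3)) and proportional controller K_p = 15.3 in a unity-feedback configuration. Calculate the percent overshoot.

The closed-loop denominator s² + 6.3s + 67.32 gives ω_n = √67.32 = 8.205 and ζ = 6.3/(2ω_n) = 0.3839.
%OS = 100·exp(−πζ/√(1−ζ²)) = 100·exp(−π·0.3839/√0.8526) = 27.1%.

27.1%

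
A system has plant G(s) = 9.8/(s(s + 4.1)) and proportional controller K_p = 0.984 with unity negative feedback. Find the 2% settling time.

From 1 + K_pG(s) = 0: s² + 4.1s + 9.643 = 0 ⇒ ω_n = 3.105, ζ = 0.6602.
2% settling time T_s ≈ 4/(ζω_n) = 4/2.05 = 1.95 s.

T_s ≈ 1.95 s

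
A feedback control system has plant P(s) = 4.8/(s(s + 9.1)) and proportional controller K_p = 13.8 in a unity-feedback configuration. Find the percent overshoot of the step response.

From 1 + K_pP(s) = 0: s² + 9.1s + 66.24 = 0 ⇒ ω_n = 8.139, ζ = 0.5591.
%OS = 100·exp(−πζ/√(1−ζ²)) = 100·exp(−π·0.5591/√0.6875) = 12%.

12%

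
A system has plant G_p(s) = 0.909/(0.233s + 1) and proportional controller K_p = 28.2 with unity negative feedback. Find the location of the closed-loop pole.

Closed loop: T(s) = K_p·G_p/(1+K_p·G_p) = 25.63/(0.233s + 1 + 25.63), with pole at s = −(1 + 25.63)/0.233 = −114.3.

s = -114.3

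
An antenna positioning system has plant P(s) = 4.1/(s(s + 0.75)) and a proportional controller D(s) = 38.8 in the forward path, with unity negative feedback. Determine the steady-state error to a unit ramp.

0.00471

The loop has one pole at the origin (type 1). Velocity error constant K_v = lim_{s→0} s·D(s)P(s) = 38.8·4.1/0.75 = 212.1.
Steady-state error to a unit ramp: e_ss = 1/K_v = 0.00471.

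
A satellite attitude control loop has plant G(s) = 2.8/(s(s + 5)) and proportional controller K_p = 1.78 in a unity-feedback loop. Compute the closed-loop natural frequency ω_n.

ω_n = 2.23 rad/s

1 + K_p·G(s) = 0 gives s² + 5s + 4.984 = 0.
So ω_n² = 4.984 ⇒ ω_n = 2.232 rad/s, and ζ = 5/(2ω_n) = 1.12.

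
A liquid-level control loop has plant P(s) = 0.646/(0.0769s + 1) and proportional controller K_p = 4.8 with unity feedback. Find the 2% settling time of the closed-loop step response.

Closed loop: T(s) = K_p·P/(1+K_p·P) = 3.101/(0.0769s + 1 + 3.101), with pole at s = −(1 + 3.101)/0.0769 = −53.33.
τ = 1/53.33 = 0.01875 s, so 2% settling time ≈ 4τ = 0.075 s.

T_s ≈ 0.075 s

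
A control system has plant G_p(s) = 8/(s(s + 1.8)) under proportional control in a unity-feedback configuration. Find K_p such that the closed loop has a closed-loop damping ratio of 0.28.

K_p = 1.29

Closed-loop characteristic equation: s² + 1.8s + K_p·8 = 0.
So ω_n = √(8K_p) and 2ζω_n = 1.8, giving ζ = 1.8/(2√(8K_p)).
Setting ζ = 0.28: √(8K_p) = 1.8/(2·0.28) = 3.214, so K_p = 10.33/8 = 1.29.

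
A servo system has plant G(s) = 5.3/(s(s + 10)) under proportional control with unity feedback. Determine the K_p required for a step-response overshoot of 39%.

K_p = 57.2

From %OS = 100·exp(−πζ/√(1−ζ²)) = 39%, ζ = −ln(0.39)/√(π²+ln²(0.39)) = 0.2871.
Characteristic equation s² + 10s + 5.3K_p = 0 gives ζ = 10/(2√(5.3K_p)).
Setting ζ = 0.2871: √(5.3K_p) = 10/(2·0.2871) = 17.42, so K_p = 303.3/5.3 = 57.2.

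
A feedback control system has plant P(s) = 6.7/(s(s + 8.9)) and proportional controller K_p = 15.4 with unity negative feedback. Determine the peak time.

T_p = 0.344 s

Closed-loop characteristic equation: s² + 8.9s + 103.2 = 0, so ω_n = 10.16 rad/s and ζ = 8.9/(2·10.16) = 0.4381.
Damped frequency ω_d = ω_n√(1−ζ²) = 9.131 rad/s, so peak time T_p = π/ω_d = 0.344 s.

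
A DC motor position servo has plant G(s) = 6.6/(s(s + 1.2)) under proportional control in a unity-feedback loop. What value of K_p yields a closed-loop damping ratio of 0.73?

K_p = 0.102

Closed-loop characteristic equation: s² + 1.2s + K_p·6.6 = 0.
So ω_n = √(6.6K_p) and 2ζω_n = 1.2, giving ζ = 1.2/(2√(6.6K_p)).
Setting ζ = 0.73: √(6.6K_p) = 1.2/(2·0.73) = 0.8219, so K_p = 0.6755/6.6 = 0.102.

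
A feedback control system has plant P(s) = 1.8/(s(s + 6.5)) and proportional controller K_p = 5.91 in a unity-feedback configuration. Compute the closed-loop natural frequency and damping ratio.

1 + K_p·P(s) = 0 gives s² + 6.5s + 10.64 = 0.
So ω_n² = 10.64 ⇒ ω_n = 3.262 rad/s, and ζ = 6.5/(2ω_n) = 0.996.

ω_n = 3.26 rad/s, ζ = 0.996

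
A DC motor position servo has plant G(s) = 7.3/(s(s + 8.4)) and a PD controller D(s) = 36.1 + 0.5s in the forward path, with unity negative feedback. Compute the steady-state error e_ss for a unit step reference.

The open loop D(s)G(s) has a pole at the origin (type 1), so the static position error constant is infinite and e_ss = 1/(1+∞) = 0.

0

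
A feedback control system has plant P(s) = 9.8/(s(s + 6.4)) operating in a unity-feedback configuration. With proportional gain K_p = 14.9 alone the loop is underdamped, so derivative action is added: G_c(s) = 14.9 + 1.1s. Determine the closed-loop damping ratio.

Forward path: (14.9 + 1.1s)·9.8/(s(s+6.4)). The closed-loop characteristic equation is s² + (6.4 + 9.8·1.1)s + 9.8·14.9 = 0.
That is s² + 17.18s + 146 = 0, so ω_n = 12.08 rad/s and ζ = 17.18/(2·12.08) = 0.7109.

ζ = 0.711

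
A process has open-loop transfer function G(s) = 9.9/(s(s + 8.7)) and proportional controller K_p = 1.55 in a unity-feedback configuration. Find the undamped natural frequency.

ω_n = 3.92 rad/s

The closed-loop denominator is s(s+8.7) + 1.55·9.9 = s² + 8.7s + 15.35.
Matching s² + 2ζω_n s + ω_n²: ω_n = √15.35 = 3.917 rad/s and 2ζω_n = 8.7, so ζ = 8.7/(2·3.917) = 1.11.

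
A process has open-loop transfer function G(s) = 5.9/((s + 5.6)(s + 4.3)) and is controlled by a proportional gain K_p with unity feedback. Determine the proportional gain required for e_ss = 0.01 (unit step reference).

For a type-0 loop with proportional control, e_ss = 1/(1 + K_p·G(0)).
G(0) = 0.245. Require 1/(1 + K_p·0.245) = 0.01, so 1 + 0.245·K_p = 100.
K_p = (100 − 1)/0.245 = 404.

K_p = 404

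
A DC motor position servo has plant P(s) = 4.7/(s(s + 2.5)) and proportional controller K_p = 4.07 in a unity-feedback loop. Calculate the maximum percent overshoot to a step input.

Closed-loop characteristic equation: s² + 2.5s + 19.13 = 0, so ω_n = 4.374 rad/s and ζ = 2.5/(2·4.374) = 0.2858.
%OS = 100·exp(−πζ/√(1−ζ²)) = 100·exp(−π·0.2858/√0.9183) = 39.2%.

39.2%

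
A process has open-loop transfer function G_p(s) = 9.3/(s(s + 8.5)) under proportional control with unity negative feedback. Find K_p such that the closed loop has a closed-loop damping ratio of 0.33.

Closed-loop characteristic equation: s² + 8.5s + K_p·9.3 = 0.
So ω_n = √(9.3K_p) and 2ζω_n = 8.5, giving ζ = 8.5/(2√(9.3K_p)).
Setting ζ = 0.33: √(9.3K_p) = 8.5/(2·0.33) = 12.88, so K_p = 165.9/9.3 = 17.8.

K_p = 17.8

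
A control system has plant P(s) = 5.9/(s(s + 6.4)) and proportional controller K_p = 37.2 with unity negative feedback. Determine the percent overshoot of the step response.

49.9%

Closed-loop characteristic equation: s² + 6.4s + 219.5 = 0, so ω_n = 14.81 rad/s and ζ = 6.4/(2·14.81) = 0.216.
%OS = 100·exp(−πζ/√(1−ζ²)) = 100·exp(−π·0.216/√0.9533) = 49.9%.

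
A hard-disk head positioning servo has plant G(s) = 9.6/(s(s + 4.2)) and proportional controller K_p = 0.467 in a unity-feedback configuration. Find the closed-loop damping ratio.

The closed-loop denominator is s(s+4.2) + 0.467·9.6 = s² + 4.2s + 4.483.
Matching s² + 2ζω_n s + ω_n²: ω_n = √4.483 = 2.117 rad/s and 2ζω_n = 4.2, so ζ = 4.2/(2·2.117) = 0.992.

ζ = 0.992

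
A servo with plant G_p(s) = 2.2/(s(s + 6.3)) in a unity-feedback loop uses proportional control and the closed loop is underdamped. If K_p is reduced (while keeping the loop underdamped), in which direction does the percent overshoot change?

ζ = 6.3/(2√(2.2K_p)) rises as K_p falls; higher damping means less overshoot.

decrease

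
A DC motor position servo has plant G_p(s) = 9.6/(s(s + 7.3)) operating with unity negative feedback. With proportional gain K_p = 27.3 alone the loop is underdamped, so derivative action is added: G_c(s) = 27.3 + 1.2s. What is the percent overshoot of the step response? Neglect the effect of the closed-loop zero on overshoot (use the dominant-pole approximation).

Forward path: (27.3 + 1.2s)·9.6/(s(s+7.3)). The closed-loop characteristic equation is s² + (7.3 + 9.6·1.2)s + 9.6·27.3 = 0.
That is s² + 18.82s + 262.1 = 0, so ω_n = 16.19 rad/s and ζ = 18.82/(2·16.19) = 0.5813.
%OS = 100·exp(−πζ/√(1−ζ²)) = 10.6%.

10.6%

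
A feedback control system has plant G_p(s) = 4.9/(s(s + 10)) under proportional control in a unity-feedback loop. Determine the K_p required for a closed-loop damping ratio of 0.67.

Closed-loop characteristic equation: s² + 10s + K_p·4.9 = 0.
So ω_n = √(4.9K_p) and 2ζω_n = 10, giving ζ = 10/(2√(4.9K_p)).
Setting ζ = 0.67: √(4.9K_p) = 10/(2·0.67) = 7.463, so K_p = 55.69/4.9 = 11.4.

K_p = 11.4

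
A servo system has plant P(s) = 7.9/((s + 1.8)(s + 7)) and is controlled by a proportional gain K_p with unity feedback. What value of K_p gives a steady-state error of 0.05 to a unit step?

K_p = 30.3

The loop is type 0, so e_ss(step) = 1/(1 + K_pos) with K_pos = K_p·P(0).
P(0) = 0.627. Require 1/(1 + K_p·0.627) = 0.05, so 1 + 0.627·K_p = 20.
K_p = (20 − 1)/0.627 = 30.3.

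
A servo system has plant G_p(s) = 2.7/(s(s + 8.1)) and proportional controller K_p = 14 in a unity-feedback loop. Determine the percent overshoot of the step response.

6.39%

The closed-loop denominator s² + 8.1s + 37.8 gives ω_n = √37.8 = 6.148 and ζ = 8.1/(2ω_n) = 0.6587.
%OS = 100·exp(−πζ/√(1−ζ²)) = 100·exp(−π·0.6587/√0.5661) = 6.39%.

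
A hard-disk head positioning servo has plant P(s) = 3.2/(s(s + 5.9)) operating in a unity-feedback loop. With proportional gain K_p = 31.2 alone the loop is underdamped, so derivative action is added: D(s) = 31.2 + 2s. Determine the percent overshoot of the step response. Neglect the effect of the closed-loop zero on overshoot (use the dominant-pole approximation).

8.6%

Forward path: (31.2 + 2s)·3.2/(s(s+5.9)). The closed-loop characteristic equation is s² + (5.9 + 3.2·2)s + 3.2·31.2 = 0.
That is s² + 12.3s + 99.84 = 0, so ω_n = 9.992 rad/s and ζ = 12.3/(2·9.992) = 0.6155.
%OS = 100·exp(−πζ/√(1−ζ²)) = 8.6%.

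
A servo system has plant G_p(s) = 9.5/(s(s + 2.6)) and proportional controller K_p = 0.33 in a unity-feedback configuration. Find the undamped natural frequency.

With unity feedback the closed-loop characteristic equation is s² + 2.6s + 0.33·9.5 = s² + 2.6s + 3.135 = 0.
Matching s² + 2ζω_n s + ω_n²: ω_n = √3.135 = 1.771 rad/s and 2ζω_n = 2.6, so ζ = 2.6/(2·1.771) = 0.734.

ω_n = 1.77 rad/s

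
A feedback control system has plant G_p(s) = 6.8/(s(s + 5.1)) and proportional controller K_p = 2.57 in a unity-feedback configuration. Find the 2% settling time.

T_s ≈ 1.57 s

The closed-loop denominator s² + 5.1s + 17.48 gives ω_n = √17.48 = 4.18 and ζ = 5.1/(2ω_n) = 0.61.
2% settling time T_s ≈ 4/(ζω_n) = 4/2.55 = 1.57 s.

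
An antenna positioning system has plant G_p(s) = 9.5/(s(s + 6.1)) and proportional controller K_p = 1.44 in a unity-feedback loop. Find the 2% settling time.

T_s ≈ 1.31 s

From 1 + K_pG_p(s) = 0: s² + 6.1s + 13.68 = 0 ⇒ ω_n = 3.699, ζ = 0.8246.
2% settling time T_s ≈ 4/(ζω_n) = 4/3.05 = 1.31 s.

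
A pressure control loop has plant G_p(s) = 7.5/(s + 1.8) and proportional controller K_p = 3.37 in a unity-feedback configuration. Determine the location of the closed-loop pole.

Closed-loop transfer function: T(s) = K_p·G_p(s)/(1 + K_p·G_p(s)) = 25.28/(s + 1.8 + 25.28) = 25.28/(s + 27.08).
The closed-loop pole is at s = −27.08.

s = -27.08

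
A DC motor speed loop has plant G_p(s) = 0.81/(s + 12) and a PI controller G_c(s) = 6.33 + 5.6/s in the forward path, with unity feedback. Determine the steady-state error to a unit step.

The open loop G_c(s)G_p(s) has a pole at the origin (type 1), so the static position error constant is infinite and e_ss = 1/(1+∞) = 0.

0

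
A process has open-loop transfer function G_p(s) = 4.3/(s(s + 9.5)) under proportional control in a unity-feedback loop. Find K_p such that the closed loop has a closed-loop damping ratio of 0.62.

Closed-loop characteristic equation: s² + 9.5s + K_p·4.3 = 0.
So ω_n = √(4.3K_p) and 2ζω_n = 9.5, giving ζ = 9.5/(2√(4.3K_p)).
Setting ζ = 0.62: √(4.3K_p) = 9.5/(2·0.62) = 7.661, so K_p = 58.7/4.3 = 13.7.

K_p = 13.7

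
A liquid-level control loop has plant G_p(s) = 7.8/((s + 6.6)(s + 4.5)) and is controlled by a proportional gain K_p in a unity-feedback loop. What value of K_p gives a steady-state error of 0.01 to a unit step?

Steady-state error for a unit step on this type-0 loop is 1/(1 + K_p·G_p(0)).
G_p(0) = 0.2626. Require 1/(1 + K_p·0.2626) = 0.01, so 1 + 0.2626·K_p = 100.
K_p = (100 − 1)/0.2626 = 377.

K_p = 377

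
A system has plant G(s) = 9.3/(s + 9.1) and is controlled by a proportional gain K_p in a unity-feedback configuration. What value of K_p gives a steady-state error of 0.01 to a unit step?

K_p = 96.9

Steady-state error for a unit step on this type-0 loop is 1/(1 + K_p·G(0)).
G(0) = 1.022. Require 1/(1 + K_p·1.022) = 0.01, so 1 + 1.022·K_p = 100.
K_p = (100 − 1)/1.022 = 96.9.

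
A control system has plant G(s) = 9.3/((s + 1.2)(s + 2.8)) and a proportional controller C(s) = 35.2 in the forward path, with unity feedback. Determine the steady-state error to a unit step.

0.0102

The loop is type 0. Static position error constant K_pos = C(0)·G(0) = 35.2·2.768 = 97.43.
Steady-state error to a unit step: e_ss = 1/(1+K_pos) = 1/98.43 = 0.0102.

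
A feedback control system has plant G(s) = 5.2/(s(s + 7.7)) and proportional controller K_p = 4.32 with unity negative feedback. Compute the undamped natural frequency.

With unity feedback the closed-loop characteristic equation is s² + 7.7s + 4.32·5.2 = s² + 7.7s + 22.46 = 0.
So ω_n² = 22.46 ⇒ ω_n = 4.74 rad/s, and ζ = 7.7/(2ω_n) = 0.812.

ω_n = 4.74 rad/s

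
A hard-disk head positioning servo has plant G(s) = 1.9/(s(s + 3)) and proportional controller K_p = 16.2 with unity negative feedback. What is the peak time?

T_p = 0.588 s

The closed-loop denominator s² + 3s + 30.78 gives ω_n = √30.78 = 5.548 and ζ = 3/(2ω_n) = 0.2704.
Damped frequency ω_d = ω_n√(1−ζ²) = 5.341 rad/s, so peak time T_p = π/ω_d = 0.588 s.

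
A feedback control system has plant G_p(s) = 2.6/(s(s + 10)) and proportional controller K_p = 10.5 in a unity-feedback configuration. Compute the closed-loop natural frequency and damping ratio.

ω_n = 5.22 rad/s, ζ = 0.957

With unity feedback the closed-loop characteristic equation is s² + 10s + 10.5·2.6 = s² + 10s + 27.3 = 0.
So ω_n² = 27.3 ⇒ ω_n = 5.225 rad/s, and ζ = 10/(2ω_n) = 0.957.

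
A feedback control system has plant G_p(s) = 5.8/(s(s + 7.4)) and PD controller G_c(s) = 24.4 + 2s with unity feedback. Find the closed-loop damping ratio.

ζ = 0.799

Forward path: (24.4 + 2s)·5.8/(s(s+7.4)). The closed-loop characteristic equation is s² + (7.4 + 5.8·2)s + 5.8·24.4 = 0.
That is s² + 19s + 141.5 = 0, so ω_n = 11.9 rad/s and ζ = 19/(2·11.9) = 0.7986.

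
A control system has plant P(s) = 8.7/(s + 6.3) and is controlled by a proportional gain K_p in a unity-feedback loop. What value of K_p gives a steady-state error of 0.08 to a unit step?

The loop is type 0, so e_ss(step) = 1/(1 + K_pos) with K_pos = K_p·P(0).
P(0) = 1.381. Require 1/(1 + K_p·1.381) = 0.08, so 1 + 1.381·K_p = 12.5.
K_p = (12.5 − 1)/1.381 = 8.33.

K_p = 8.33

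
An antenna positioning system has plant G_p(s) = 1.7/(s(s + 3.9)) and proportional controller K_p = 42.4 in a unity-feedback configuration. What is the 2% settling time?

T_s ≈ 2.05 s

From 1 + K_pG_p(s) = 0: s² + 3.9s + 72.08 = 0 ⇒ ω_n = 8.49, ζ = 0.2297.
2% settling time T_s ≈ 4/(ζω_n) = 4/1.95 = 2.05 s.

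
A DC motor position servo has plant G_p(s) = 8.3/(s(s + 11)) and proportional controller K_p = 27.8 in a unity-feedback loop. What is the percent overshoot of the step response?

29.5%

Closed-loop characteristic equation: s² + 11s + 230.7 = 0, so ω_n = 15.19 rad/s and ζ = 11/(2·15.19) = 0.3621.
%OS = 100·exp(−πζ/√(1−ζ²)) = 100·exp(−π·0.3621/√0.8689) = 29.5%.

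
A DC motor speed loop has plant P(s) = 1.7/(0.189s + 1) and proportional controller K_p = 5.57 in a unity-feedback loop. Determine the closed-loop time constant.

Closed loop: T(s) = K_p·P/(1+K_p·P) = 9.469/(0.189s + 1 + 9.469), with pole at s = −(1 + 9.469)/0.189 = −55.39.
Closed-loop time constant τ = 1/55.39 = 0.0181 s.

τ = 0.0181 s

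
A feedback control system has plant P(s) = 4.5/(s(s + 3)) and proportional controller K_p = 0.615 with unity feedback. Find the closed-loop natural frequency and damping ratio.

ω_n = 1.66 rad/s, ζ = 0.902

1 + K_p·P(s) = 0 gives s² + 3s + 2.768 = 0.
So ω_n² = 2.768 ⇒ ω_n = 1.664 rad/s, and ζ = 3/(2ω_n) = 0.902.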